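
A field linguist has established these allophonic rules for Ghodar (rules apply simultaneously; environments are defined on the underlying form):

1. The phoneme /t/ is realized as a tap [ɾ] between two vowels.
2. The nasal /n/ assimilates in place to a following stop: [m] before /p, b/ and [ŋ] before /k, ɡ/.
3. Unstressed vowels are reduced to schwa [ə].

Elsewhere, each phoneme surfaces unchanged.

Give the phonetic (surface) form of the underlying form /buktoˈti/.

[bəktəˈɾi]

/b/ stays [b].
/u/ — between /b/ and /k/, in an unstressed syllable — surfaces as [ə] (rule 3).
/k/ — not in any rule's target class → [k].
/t/ (between /k/ and /o/): rule 1 targets it, but not between two vowels → unchanged [t].
Rule 3 applies to /o/ (between /t/ and /t/: in an unstressed syllable) → [ə].
/t/ (between /o/ and /i/): between two vowels, so rule 1 applies → [ɾ].
/i/ (word-final) is in the target of rule 3 but the environment (in an unstressed syllable) is not met → [i].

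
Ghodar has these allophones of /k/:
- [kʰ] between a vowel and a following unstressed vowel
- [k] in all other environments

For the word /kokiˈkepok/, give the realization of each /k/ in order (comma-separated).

[k], [kʰ], [k], [k]

Occurrence 1 (position 1): no conditioning environment matches → elsewhere allophone [k].
Occurrence 2 (position 3): between a vowel and a following unstressed vowel → [kʰ].
Occurrence 3 (position 5): no conditioning environment matches → elsewhere allophone [k].
Occurrence 4 (position 9): no conditioning environment matches → elsewhere allophone [k].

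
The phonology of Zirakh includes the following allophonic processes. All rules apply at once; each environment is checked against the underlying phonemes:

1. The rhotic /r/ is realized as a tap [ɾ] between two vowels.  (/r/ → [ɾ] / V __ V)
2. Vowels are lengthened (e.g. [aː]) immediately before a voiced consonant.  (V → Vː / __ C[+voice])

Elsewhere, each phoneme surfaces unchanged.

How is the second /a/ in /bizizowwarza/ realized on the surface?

[a]

/a/ — word-final; rule 2 does not apply here → [a].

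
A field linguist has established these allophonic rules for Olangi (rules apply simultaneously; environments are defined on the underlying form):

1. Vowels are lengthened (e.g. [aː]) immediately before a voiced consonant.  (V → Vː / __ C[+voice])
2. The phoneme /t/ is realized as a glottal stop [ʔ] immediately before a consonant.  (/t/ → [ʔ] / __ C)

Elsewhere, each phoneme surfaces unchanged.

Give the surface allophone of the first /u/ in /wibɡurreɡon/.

[uː]

/u/ (between /ɡ/ and /r/): before a voiced consonant, so rule 1 applies → [uː].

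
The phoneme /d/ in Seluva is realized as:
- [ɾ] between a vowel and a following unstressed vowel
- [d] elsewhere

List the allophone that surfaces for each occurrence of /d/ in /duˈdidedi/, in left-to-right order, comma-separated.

Occurrence 1 (position 1): no conditioning environment matches → elsewhere allophone [d].
Occurrence 2 (position 3): no conditioning environment matches → elsewhere allophone [d].
Occurrence 3 (position 5): between a vowel and a following unstressed vowel → [ɾ].
Occurrence 4 (position 7): between a vowel and a following unstressed vowel → [ɾ].

[d], [d], [ɾ], [ɾ]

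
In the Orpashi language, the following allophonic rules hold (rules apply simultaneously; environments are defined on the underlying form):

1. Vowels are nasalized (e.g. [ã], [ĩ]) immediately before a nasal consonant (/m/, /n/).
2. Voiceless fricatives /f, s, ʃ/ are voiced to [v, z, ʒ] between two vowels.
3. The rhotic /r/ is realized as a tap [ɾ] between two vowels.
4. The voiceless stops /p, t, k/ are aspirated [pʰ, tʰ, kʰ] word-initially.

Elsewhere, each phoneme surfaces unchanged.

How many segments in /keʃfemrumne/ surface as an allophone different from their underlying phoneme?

3

Segments that undergo a rule: /k/ → [kʰ] (rule 4); /e/ → [ẽ] (rule 1); /u/ → [ũ] (rule 1).
All other segments surface unchanged.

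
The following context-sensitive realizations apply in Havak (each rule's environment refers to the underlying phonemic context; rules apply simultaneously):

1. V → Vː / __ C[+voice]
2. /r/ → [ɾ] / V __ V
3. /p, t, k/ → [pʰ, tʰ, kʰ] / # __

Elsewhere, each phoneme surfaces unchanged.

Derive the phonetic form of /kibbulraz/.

/k/ — word-initial, word-initially — surfaces as [kʰ] (rule 3).
/i/ (between /k/ and /b/) occurs before a voiced consonant → [iː] by rule 1.
/b/ stays [b].
/b/ (between /b/ and /u/) is unaffected → [b].
/u/ (between /b/ and /l/) occurs before a voiced consonant → [uː] by rule 1.
/l/ (between /u/ and /r/): no rule targets it → [l].
/r/ — between /l/ and /a/; rule 2 does not apply here → [r].
/a/ (between /r/ and /z/): before a voiced consonant, so rule 1 applies → [aː].
/z/ (word-final) is unaffected → [z].

[kʰiːbbuːlraːz]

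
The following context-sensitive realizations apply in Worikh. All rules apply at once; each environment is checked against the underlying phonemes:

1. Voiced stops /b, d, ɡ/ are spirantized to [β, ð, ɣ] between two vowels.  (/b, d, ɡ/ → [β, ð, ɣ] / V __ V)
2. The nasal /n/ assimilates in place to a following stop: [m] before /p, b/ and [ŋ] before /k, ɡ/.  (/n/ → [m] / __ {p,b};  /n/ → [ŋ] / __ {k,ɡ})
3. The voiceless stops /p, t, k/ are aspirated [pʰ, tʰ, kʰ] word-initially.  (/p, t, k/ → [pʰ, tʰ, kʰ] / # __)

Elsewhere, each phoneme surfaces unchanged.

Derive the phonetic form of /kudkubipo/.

[kʰudkuβipo]

Rule 3 applies to /k/ (word-initial: word-initially) → [kʰ].
/u/ — not in any rule's target class → [u].
/d/ (between /u/ and /k/): rule 1 targets it, but not between two vowels → unchanged [d].
/k/ (between /d/ and /u/) is in the target of rule 3 but the environment (word-initially) is not met → [k].
/u/ — not in any rule's target class → [u].
/b/ (between /u/ and /i/) occurs between two vowels → [β] by rule 1.
/i/ — not in any rule's target class → [i].
/p/ (between /i/ and /o/) is in the target of rule 3 but the environment (word-initially) is not met → [p].
/o/ (word-final): no rule targets it → [o].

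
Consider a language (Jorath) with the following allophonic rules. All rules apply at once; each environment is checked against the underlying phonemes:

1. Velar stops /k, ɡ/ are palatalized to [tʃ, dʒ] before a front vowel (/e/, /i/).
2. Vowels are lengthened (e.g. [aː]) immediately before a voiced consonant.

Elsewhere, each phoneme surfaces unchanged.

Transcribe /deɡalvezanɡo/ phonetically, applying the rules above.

[deːɡaːlveːzaːnɡo]

/d/ stays [d].
/e/ (between /d/ and /ɡ/) occurs before a voiced consonant → [eː] by rule 2.
/ɡ/ — between /e/ and /a/; rule 1 does not apply here → [ɡ].
/a/ (between /ɡ/ and /l/) occurs before a voiced consonant → [aː] by rule 2.
/l/ (between /a/ and /v/): no rule targets it → [l].
/v/ stays [v].
/e/ meets the environment for rule 2 (before a voiced consonant) → [eː].
/z/ (between /e/ and /a/): no rule targets it → [z].
/a/ — between /z/ and /n/, before a voiced consonant — surfaces as [aː] (rule 2).
/n/ (between /a/ and /ɡ/): no rule targets it → [n].
/ɡ/ — between /n/ and /o/; rule 1 does not apply here → [ɡ].
/o/ (word-final): rule 2 targets it, but not before a voiced consonant → unchanged [o].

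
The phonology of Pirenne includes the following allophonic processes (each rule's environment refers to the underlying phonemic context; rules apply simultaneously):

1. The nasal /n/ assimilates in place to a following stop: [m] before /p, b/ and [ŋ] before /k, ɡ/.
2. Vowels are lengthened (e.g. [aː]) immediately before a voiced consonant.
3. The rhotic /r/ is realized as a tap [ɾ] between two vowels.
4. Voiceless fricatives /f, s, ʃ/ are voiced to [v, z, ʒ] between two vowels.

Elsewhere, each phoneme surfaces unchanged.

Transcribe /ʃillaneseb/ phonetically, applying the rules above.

/ʃ/ — word-initial; rule 4 does not apply here → [ʃ].
/i/ (between /ʃ/ and /l/) occurs before a voiced consonant → [iː] by rule 2.
/a/ (between /l/ and /n/): before a voiced consonant, so rule 2 applies → [aː].
/n/ (between /a/ and /e/): rule 1 targets it, but not before a labial or velar stop → unchanged [n].
/e/ — between /n/ and /s/; rule 2 does not apply here → [e].
/s/ (between /e/ and /e/): between two vowels, so rule 4 applies → [z].
/e/ (between /s/ and /b/) occurs before a voiced consonant → [eː] by rule 2.

[ʃiːllaːnezeːb]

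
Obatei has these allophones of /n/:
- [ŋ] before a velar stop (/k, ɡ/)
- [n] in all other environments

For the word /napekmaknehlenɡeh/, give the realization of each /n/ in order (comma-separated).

[n], [n], [ŋ]

Occurrence 1 (position 1): no conditioning environment matches → elsewhere allophone [n].
Occurrence 2 (position 9): no conditioning environment matches → elsewhere allophone [n].
Occurrence 3 (position 14): before a velar stop → [ŋ].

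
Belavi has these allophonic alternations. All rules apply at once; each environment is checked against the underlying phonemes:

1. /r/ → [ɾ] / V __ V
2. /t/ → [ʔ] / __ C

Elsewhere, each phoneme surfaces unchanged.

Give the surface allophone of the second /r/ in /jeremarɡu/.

/r/ — between /a/ and /ɡ/; rule 1 does not apply here → [r].

[r]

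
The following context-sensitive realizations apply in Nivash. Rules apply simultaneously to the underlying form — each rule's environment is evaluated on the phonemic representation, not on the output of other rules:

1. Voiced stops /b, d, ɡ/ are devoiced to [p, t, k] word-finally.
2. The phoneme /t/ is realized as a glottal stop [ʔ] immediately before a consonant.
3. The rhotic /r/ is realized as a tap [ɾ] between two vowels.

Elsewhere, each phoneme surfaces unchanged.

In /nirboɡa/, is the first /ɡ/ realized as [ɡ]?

/ɡ/ (between /o/ and /a/) is in the target of rule 1 but the environment (word-finally) is not met → [ɡ].
The actual realization is [ɡ], which matches [ɡ].

Yes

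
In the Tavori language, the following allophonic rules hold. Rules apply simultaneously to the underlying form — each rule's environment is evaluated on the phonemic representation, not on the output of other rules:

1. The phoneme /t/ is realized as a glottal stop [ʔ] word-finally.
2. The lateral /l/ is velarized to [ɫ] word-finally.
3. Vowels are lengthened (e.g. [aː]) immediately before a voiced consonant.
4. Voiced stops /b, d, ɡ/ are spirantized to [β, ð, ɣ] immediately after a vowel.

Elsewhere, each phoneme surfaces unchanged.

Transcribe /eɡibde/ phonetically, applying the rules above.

/e/ meets the environment for rule 3 (before a voiced consonant) → [eː].
/ɡ/ meets the environment for rule 4 (immediately after a vowel) → [ɣ].
/i/ — between /ɡ/ and /b/, before a voiced consonant — surfaces as [iː] (rule 3).
/b/ meets the environment for rule 4 (immediately after a vowel) → [β].
/d/ — between /b/ and /e/; rule 4 does not apply here → [d].
/e/ — word-final; rule 3 does not apply here → [e].

[eːɣiːβde]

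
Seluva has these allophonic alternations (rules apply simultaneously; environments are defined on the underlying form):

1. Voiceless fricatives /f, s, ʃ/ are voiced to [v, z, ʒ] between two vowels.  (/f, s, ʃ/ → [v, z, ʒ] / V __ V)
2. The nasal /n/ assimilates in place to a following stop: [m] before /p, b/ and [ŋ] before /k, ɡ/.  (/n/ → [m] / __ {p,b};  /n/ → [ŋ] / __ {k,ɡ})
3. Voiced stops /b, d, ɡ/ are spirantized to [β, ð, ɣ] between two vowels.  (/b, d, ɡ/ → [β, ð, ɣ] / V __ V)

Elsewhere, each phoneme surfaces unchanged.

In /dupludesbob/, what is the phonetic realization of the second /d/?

/d/ meets the environment for rule 3 (between two vowels) → [ð].

[ð]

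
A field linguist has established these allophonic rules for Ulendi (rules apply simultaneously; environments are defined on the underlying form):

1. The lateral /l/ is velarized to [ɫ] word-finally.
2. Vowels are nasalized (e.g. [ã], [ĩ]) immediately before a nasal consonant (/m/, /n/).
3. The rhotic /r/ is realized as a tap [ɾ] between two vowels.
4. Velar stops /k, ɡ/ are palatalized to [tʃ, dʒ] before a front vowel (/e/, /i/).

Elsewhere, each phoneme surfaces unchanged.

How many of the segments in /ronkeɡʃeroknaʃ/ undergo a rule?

3

Segments that undergo a rule: /o/ → [õ] (rule 2); /k/ → [tʃ] (rule 4); /r/ → [ɾ] (rule 3).
All other segments surface unchanged.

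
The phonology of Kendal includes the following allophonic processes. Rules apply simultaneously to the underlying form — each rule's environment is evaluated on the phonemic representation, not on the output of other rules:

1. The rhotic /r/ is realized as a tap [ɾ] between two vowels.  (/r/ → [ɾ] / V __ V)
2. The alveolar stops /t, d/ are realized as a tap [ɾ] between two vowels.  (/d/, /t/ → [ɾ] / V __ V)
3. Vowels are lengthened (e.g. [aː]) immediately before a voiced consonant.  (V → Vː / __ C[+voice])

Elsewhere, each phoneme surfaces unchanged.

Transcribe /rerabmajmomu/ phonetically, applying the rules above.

[reːɾaːbmaːjmoːmu]

/r/ (word-initial) fails the environment for rule 1, so it stays [r].
/e/ meets the environment for rule 3 (before a voiced consonant) → [eː].
/r/ (between /e/ and /a/): between two vowels, so rule 1 applies → [ɾ].
Rule 3 applies to /a/ (between /r/ and /b/: before a voiced consonant) → [aː].
/b/ stays [b].
/m/ — not in any rule's target class → [m].
Rule 3 applies to /a/ (between /m/ and /j/: before a voiced consonant) → [aː].
/j/ (between /a/ and /m/): no rule targets it → [j].
/m/ stays [m].
/o/ — between /m/ and /m/, before a voiced consonant — surfaces as [oː] (rule 3).
/m/ stays [m].
/u/ (word-final) fails the environment for rule 3, so it stays [u].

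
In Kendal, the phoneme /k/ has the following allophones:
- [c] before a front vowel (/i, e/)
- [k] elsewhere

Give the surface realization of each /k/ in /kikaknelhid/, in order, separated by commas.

Occurrence 1 (position 1): before a front vowel → [c].
Occurrence 2 (position 3): no conditioning environment matches → elsewhere allophone [k].
Occurrence 3 (position 5): no conditioning environment matches → elsewhere allophone [k].

[c], [k], [k]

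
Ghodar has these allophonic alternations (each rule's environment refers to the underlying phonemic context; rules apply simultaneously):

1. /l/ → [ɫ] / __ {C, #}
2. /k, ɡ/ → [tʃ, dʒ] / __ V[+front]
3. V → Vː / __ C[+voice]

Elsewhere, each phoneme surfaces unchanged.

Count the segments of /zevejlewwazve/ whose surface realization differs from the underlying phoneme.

Segments that undergo a rule: /e/ → [eː] (rule 3); /e/ → [eː] (rule 3); /e/ → [eː] (rule 3); /a/ → [aː] (rule 3).
All other segments surface unchanged.

4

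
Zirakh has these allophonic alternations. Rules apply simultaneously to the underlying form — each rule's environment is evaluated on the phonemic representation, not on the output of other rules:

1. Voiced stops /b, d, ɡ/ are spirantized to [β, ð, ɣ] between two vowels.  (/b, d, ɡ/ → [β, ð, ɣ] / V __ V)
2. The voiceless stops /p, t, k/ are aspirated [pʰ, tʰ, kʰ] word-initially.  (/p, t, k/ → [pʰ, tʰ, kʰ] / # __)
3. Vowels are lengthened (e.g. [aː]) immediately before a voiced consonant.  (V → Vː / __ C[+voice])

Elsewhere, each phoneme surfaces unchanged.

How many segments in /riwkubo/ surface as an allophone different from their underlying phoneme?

Segments that undergo a rule: /i/ → [iː] (rule 3); /u/ → [uː] (rule 3); /b/ → [β] (rule 1).
All other segments surface unchanged.

3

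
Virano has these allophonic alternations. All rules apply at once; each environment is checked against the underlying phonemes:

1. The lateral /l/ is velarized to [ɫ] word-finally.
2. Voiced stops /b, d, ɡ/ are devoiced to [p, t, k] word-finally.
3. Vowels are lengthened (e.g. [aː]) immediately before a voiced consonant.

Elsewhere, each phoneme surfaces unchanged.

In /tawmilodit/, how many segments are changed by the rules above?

3

Segments that undergo a rule: /a/ → [aː] (rule 3); /i/ → [iː] (rule 3); /o/ → [oː] (rule 3).
All other segments surface unchanged.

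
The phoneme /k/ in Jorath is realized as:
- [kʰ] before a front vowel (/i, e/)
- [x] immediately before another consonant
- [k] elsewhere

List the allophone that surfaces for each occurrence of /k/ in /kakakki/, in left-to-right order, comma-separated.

Occurrence 1 (position 1): no conditioning environment matches → elsewhere allophone [k].
Occurrence 2 (position 3): no conditioning environment matches → elsewhere allophone [k].
Occurrence 3 (position 5): immediately before another consonant → [x].
Occurrence 4 (position 6): before a front vowel (/i, e/) → [kʰ].

[k], [k], [x], [kʰ]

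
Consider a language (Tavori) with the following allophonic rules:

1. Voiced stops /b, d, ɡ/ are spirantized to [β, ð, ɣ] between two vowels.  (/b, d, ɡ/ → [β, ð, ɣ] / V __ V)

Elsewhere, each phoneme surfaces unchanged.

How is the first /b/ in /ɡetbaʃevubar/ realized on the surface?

[b]

/b/ (between /t/ and /a/) fails the environment for rule 1, so it stays [b].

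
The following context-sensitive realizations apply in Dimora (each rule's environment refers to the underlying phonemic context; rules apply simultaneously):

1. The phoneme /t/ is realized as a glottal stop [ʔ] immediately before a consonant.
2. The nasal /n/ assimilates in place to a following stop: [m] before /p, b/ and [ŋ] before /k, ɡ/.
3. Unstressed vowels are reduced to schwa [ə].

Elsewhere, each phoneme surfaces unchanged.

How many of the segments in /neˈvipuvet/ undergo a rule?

Segments that undergo a rule: /e/ → [ə] (rule 3); /u/ → [ə] (rule 3); /e/ → [ə] (rule 3).
All other segments surface unchanged.

3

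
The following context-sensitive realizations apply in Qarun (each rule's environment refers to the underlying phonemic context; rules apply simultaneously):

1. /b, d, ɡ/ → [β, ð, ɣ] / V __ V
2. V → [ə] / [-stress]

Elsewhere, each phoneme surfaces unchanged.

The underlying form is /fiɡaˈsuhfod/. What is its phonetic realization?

/f/ stays [f].
Rule 2 applies to /i/ (between /f/ and /ɡ/: in an unstressed syllable) → [ə].
/ɡ/ — between /i/ and /a/, between two vowels — surfaces as [ɣ] (rule 1).
Rule 2 applies to /a/ (between /ɡ/ and /s/: in an unstressed syllable) → [ə].
/s/ (between /a/ and /u/) is unaffected → [s].
/u/ (between /s/ and /h/) fails the environment for rule 2, so it stays [u].
/h/ (between /u/ and /f/): no rule targets it → [h].
/f/ stays [f].
/o/ (between /f/ and /d/): in an unstressed syllable, so rule 2 applies → [ə].
/d/ — word-final; rule 1 does not apply here → [d].

[fəɣəˈsuhfəd]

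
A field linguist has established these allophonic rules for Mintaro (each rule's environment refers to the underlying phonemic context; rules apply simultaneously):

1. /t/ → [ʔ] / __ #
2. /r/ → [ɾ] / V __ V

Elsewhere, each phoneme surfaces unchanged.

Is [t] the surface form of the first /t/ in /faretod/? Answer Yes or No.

/t/ (between /e/ and /o/): rule 1 targets it, but not word-finally → unchanged [t].
The actual realization is [t], which matches [t].

Yes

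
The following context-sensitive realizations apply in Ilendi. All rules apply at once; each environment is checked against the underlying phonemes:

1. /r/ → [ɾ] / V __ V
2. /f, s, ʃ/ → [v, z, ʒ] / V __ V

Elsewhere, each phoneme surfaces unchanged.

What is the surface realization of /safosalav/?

/s/ (word-initial) fails the environment for rule 2, so it stays [s].
/f/ — between /a/ and /o/, between two vowels — surfaces as [v] (rule 2).
Rule 2 applies to /s/ (between /o/ and /a/: between two vowels) → [z].

[savozalav]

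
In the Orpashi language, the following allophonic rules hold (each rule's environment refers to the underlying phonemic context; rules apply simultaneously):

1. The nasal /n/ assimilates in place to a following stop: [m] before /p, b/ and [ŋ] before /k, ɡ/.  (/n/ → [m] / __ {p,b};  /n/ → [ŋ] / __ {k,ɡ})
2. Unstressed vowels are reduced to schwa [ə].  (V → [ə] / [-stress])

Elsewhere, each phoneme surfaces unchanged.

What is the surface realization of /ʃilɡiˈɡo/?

/i/ (between /ʃ/ and /l/): in an unstressed syllable, so rule 2 applies → [ə].
/i/ (between /ɡ/ and /ɡ/): in an unstressed syllable, so rule 2 applies → [ə].
/o/ (word-final) is in the target of rule 2 but the environment (in an unstressed syllable) is not met → [o].

[ʃəlɡəˈɡo]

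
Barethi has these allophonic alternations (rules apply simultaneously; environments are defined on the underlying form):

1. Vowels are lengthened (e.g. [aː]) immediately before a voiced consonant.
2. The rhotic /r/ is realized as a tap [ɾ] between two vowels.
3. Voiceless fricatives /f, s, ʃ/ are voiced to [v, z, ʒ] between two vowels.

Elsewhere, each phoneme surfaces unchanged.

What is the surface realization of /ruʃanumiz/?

/r/ (word-initial): rule 2 targets it, but not between two vowels → unchanged [r].
/u/ (between /r/ and /ʃ/) fails the environment for rule 1, so it stays [u].
Rule 3 applies to /ʃ/ (between /u/ and /a/: between two vowels) → [ʒ].
/a/ (between /ʃ/ and /n/) occurs before a voiced consonant → [aː] by rule 1.
/n/ (between /a/ and /u/) is unaffected → [n].
Rule 1 applies to /u/ (between /n/ and /m/: before a voiced consonant) → [uː].
/m/ stays [m].
/i/ (between /m/ and /z/): before a voiced consonant, so rule 1 applies → [iː].
/z/ — not in any rule's target class → [z].

[ruʒaːnuːmiːz]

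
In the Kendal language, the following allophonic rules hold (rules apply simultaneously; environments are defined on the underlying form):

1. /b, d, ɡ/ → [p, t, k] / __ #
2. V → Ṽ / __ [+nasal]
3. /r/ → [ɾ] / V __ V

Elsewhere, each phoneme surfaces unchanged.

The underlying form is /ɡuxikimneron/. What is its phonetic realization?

/ɡ/ (word-initial) fails the environment for rule 1, so it stays [ɡ].
/u/ — between /ɡ/ and /x/; rule 2 does not apply here → [u].
/x/ (between /u/ and /i/): no rule targets it → [x].
/i/ (between /x/ and /k/) fails the environment for rule 2, so it stays [i].
/k/ stays [k].
/i/ (between /k/ and /m/) occurs before a nasal consonant → [ĩ] by rule 2.
/m/ (between /i/ and /n/): no rule targets it → [m].
/n/ stays [n].
/e/ (between /n/ and /r/) is in the target of rule 2 but the environment (before a nasal consonant) is not met → [e].
Rule 3 applies to /r/ (between /e/ and /o/: between two vowels) → [ɾ].
/o/ — between /r/ and /n/, before a nasal consonant — surfaces as [õ] (rule 2).
/n/ stays [n].

[ɡuxikĩmneɾõn]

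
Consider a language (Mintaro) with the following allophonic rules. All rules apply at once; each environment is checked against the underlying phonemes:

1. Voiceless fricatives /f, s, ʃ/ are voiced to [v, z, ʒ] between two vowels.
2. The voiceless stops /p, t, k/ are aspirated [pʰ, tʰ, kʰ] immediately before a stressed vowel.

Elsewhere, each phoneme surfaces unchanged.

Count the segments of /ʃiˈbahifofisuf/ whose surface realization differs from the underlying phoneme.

3

Segments that undergo a rule: /f/ → [v] (rule 1); /f/ → [v] (rule 1); /s/ → [z] (rule 1).
All other segments surface unchanged.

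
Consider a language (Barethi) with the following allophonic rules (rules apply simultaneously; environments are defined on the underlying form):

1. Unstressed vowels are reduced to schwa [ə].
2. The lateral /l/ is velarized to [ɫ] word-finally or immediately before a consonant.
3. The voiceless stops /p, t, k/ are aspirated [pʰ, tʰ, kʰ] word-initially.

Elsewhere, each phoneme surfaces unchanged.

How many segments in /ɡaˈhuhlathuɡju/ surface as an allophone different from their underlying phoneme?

Segments that undergo a rule: /a/ → [ə] (rule 1); /a/ → [ə] (rule 1); /u/ → [ə] (rule 1); /u/ → [ə] (rule 1).
All other segments surface unchanged.

4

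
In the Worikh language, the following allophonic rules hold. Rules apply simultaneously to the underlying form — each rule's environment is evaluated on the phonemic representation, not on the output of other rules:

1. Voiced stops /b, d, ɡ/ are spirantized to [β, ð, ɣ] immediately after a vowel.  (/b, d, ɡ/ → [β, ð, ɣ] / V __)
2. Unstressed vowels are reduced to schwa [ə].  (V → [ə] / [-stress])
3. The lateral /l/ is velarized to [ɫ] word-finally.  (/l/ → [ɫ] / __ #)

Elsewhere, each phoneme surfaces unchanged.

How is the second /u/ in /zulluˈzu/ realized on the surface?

[ə]

/u/ (between /l/ and /z/) occurs in an unstressed syllable → [ə] by rule 2.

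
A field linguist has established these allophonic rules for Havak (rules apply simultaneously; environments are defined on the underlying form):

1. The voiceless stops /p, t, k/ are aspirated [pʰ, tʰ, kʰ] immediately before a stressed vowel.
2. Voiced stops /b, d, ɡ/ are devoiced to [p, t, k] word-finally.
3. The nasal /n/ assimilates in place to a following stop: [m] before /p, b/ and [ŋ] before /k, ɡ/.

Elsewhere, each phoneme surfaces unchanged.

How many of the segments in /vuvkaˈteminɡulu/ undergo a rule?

2

Segments that undergo a rule: /t/ → [tʰ] (rule 1); /n/ → [ŋ] (rule 3).
All other segments surface unchanged.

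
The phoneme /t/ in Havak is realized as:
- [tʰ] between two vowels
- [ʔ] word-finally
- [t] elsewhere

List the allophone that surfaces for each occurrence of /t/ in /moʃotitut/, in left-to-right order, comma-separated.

Occurrence 1 (position 5): between two vowels → [tʰ].
Occurrence 2 (position 7): between two vowels → [tʰ].
Occurrence 3 (position 9): word-finally → [ʔ].

[tʰ], [tʰ], [ʔ]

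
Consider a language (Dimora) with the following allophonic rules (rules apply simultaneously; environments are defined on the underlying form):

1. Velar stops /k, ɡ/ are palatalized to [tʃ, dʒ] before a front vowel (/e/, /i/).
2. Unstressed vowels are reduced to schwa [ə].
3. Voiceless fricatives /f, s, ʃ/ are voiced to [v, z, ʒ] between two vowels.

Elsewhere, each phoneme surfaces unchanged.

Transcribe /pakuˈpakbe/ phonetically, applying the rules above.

/p/ — not in any rule's target class → [p].
/a/ (between /p/ and /k/) occurs in an unstressed syllable → [ə] by rule 2.
/k/ (between /a/ and /u/): rule 1 targets it, but not before a front vowel → unchanged [k].
/u/ — between /k/ and /p/, in an unstressed syllable — surfaces as [ə] (rule 2).
/p/ stays [p].
/a/ (between /p/ and /k/): rule 2 targets it, but not in an unstressed syllable → unchanged [a].
/k/ (between /a/ and /b/) fails the environment for rule 1, so it stays [k].
/b/ stays [b].
/e/ (word-final): in an unstressed syllable, so rule 2 applies → [ə].

[pəkəˈpakbə]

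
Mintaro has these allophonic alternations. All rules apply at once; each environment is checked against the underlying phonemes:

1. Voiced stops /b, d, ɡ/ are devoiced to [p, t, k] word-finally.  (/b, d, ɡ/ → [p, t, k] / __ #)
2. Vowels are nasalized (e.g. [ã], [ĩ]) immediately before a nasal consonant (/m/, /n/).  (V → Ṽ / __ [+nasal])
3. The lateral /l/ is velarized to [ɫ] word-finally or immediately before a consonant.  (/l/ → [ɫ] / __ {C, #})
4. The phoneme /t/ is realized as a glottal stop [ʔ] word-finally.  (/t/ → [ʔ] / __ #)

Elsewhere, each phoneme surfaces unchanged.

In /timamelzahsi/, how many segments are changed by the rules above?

Segments that undergo a rule: /i/ → [ĩ] (rule 2); /a/ → [ã] (rule 2); /l/ → [ɫ] (rule 3).
All other segments surface unchanged.

3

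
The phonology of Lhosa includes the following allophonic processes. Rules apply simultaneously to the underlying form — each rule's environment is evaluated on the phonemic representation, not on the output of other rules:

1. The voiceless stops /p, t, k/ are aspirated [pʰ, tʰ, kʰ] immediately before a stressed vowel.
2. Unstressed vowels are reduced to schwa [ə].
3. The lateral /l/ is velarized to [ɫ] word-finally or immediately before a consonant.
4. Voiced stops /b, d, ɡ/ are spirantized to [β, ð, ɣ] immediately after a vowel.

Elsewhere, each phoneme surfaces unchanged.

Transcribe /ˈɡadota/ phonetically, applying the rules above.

/ɡ/ (word-initial): rule 4 targets it, but not immediately after a vowel → unchanged [ɡ].
/a/ (between /ɡ/ and /d/) is in the target of rule 2 but the environment (in an unstressed syllable) is not met → [a].
/d/ — between /a/ and /o/, immediately after a vowel — surfaces as [ð] (rule 4).
/o/ meets the environment for rule 2 (in an unstressed syllable) → [ə].
/t/ (between /o/ and /a/): rule 1 targets it, but not immediately before a stressed vowel → unchanged [t].
/a/ — word-final, in an unstressed syllable — surfaces as [ə] (rule 2).

[ˈɡaðətə]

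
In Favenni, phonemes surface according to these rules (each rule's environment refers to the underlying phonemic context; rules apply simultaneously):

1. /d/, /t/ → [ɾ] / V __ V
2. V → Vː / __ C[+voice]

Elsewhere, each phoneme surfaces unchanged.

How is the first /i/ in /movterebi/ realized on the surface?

[i]

/i/ — word-final; rule 2 does not apply here → [i].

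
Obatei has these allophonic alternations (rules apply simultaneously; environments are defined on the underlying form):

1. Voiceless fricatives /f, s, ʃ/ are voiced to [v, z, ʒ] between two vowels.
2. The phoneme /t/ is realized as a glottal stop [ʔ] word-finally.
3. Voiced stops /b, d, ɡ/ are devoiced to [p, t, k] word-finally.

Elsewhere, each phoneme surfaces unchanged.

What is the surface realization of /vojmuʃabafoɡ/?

[vojmuʒabavok]

/ʃ/ (between /u/ and /a/) occurs between two vowels → [ʒ] by rule 1.
/b/ — between /a/ and /a/; rule 3 does not apply here → [b].
/f/ (between /a/ and /o/) occurs between two vowels → [v] by rule 1.
Rule 3 applies to /ɡ/ (word-final: word-finally) → [k].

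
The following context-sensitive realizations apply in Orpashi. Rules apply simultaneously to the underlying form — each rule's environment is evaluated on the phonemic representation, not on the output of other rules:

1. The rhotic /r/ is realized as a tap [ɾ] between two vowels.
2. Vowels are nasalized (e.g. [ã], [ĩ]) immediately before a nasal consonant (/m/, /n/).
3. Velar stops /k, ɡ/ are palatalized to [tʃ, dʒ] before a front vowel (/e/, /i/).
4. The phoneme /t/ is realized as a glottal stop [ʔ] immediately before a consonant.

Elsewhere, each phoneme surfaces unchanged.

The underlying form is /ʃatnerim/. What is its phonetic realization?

/a/ (between /ʃ/ and /t/) is in the target of rule 2 but the environment (before a nasal consonant) is not met → [a].
/t/ — between /a/ and /n/, immediately before a consonant — surfaces as [ʔ] (rule 4).
/e/ — between /n/ and /r/; rule 2 does not apply here → [e].
/r/ (between /e/ and /i/): between two vowels, so rule 1 applies → [ɾ].
/i/ meets the environment for rule 2 (before a nasal consonant) → [ĩ].

[ʃaʔneɾĩm]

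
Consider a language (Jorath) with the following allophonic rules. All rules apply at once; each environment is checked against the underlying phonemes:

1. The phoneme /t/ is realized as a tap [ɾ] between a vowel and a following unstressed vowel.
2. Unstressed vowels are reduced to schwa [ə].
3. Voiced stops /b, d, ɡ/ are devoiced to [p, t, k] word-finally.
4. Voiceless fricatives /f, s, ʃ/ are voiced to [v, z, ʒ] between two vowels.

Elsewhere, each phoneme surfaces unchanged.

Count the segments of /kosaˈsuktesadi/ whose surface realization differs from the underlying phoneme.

8

Segments that undergo a rule: /o/ → [ə] (rule 2); /s/ → [z] (rule 4); /a/ → [ə] (rule 2); /s/ → [z] (rule 4); /e/ → [ə] (rule 2); /s/ → [z] (rule 4); /a/ → [ə] (rule 2); /i/ → [ə] (rule 2).
All other segments surface unchanged.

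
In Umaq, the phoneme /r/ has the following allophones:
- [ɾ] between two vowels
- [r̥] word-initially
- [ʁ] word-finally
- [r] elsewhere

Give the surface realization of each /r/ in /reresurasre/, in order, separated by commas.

Occurrence 1 (position 1): word-initially → [r̥].
Occurrence 2 (position 3): between two vowels → [ɾ].
Occurrence 3 (position 7): between two vowels → [ɾ].
Occurrence 4 (position 10): no conditioning environment matches → elsewhere allophone [r].

[r̥], [ɾ], [ɾ], [r]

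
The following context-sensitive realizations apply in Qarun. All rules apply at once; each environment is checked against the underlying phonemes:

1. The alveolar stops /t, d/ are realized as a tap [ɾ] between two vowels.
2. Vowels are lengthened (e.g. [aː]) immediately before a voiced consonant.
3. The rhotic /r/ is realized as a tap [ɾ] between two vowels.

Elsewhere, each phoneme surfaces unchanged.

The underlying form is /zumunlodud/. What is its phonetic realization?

/z/ (word-initial) is unaffected → [z].
/u/ (between /z/ and /m/) occurs before a voiced consonant → [uː] by rule 2.
/m/ — not in any rule's target class → [m].
Rule 2 applies to /u/ (between /m/ and /n/: before a voiced consonant) → [uː].
/n/ (between /u/ and /l/) is unaffected → [n].
/l/ (between /n/ and /o/): no rule targets it → [l].
/o/ — between /l/ and /d/, before a voiced consonant — surfaces as [oː] (rule 2).
/d/ (between /o/ and /u/): between two vowels, so rule 1 applies → [ɾ].
/u/ meets the environment for rule 2 (before a voiced consonant) → [uː].
/d/ (word-final) is in the target of rule 1 but the environment (between two vowels) is not met → [d].

[zuːmuːnloːɾuːd]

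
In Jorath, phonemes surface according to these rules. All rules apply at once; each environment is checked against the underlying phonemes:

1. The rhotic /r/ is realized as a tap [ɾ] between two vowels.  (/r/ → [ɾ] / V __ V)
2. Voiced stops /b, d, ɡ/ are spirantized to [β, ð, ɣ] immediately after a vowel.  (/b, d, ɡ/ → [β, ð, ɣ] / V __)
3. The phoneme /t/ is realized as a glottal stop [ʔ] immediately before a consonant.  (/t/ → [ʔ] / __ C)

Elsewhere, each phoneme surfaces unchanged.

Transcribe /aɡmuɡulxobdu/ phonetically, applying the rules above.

[aɣmuɣulxoβdu]

/ɡ/ (between /a/ and /m/) occurs immediately after a vowel → [ɣ] by rule 2.
/ɡ/ meets the environment for rule 2 (immediately after a vowel) → [ɣ].
/b/ (between /o/ and /d/) occurs immediately after a vowel → [β] by rule 2.
/d/ (between /b/ and /u/): rule 2 targets it, but not immediately after a vowel → unchanged [d].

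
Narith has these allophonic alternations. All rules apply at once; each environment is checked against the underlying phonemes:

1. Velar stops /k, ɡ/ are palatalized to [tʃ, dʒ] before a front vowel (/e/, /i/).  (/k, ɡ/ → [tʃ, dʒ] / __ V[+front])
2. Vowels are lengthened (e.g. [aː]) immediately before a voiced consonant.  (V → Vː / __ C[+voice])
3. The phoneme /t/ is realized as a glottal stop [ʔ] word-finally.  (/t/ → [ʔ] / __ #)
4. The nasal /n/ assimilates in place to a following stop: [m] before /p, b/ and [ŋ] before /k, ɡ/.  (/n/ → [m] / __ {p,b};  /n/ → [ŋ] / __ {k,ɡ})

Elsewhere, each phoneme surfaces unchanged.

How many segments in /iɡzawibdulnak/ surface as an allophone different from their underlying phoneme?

Segments that undergo a rule: /i/ → [iː] (rule 2); /a/ → [aː] (rule 2); /i/ → [iː] (rule 2); /u/ → [uː] (rule 2).
All other segments surface unchanged.

4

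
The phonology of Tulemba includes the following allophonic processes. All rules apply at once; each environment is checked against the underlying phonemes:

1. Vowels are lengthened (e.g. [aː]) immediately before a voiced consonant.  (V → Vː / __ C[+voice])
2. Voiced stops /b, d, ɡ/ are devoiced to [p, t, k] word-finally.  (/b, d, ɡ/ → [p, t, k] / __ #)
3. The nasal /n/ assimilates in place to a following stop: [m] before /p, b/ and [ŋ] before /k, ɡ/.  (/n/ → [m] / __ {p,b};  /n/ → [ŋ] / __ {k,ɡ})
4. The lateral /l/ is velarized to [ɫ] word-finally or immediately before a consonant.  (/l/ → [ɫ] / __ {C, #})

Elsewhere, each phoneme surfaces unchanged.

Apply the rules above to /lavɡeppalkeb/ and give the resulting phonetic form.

/l/ (word-initial) fails the environment for rule 4, so it stays [l].
/a/ — between /l/ and /v/, before a voiced consonant — surfaces as [aː] (rule 1).
/ɡ/ (between /v/ and /e/) fails the environment for rule 2, so it stays [ɡ].
/e/ — between /ɡ/ and /p/; rule 1 does not apply here → [e].
/a/ meets the environment for rule 1 (before a voiced consonant) → [aː].
/l/ meets the environment for rule 4 (word-finally or immediately before a consonant) → [ɫ].
/e/ — between /k/ and /b/, before a voiced consonant — surfaces as [eː] (rule 1).
/b/ (word-final): word-finally, so rule 2 applies → [p].

[laːvɡeppaːɫkeːp]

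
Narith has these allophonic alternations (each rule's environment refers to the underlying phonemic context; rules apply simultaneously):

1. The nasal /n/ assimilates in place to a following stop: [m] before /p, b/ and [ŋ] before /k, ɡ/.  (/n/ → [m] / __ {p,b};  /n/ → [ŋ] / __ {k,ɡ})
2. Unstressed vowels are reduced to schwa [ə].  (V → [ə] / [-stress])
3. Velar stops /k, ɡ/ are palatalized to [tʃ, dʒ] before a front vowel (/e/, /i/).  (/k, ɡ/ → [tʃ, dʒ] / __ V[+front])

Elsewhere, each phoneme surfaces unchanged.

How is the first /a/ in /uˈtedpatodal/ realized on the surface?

[ə]

Rule 2 applies to /a/ (between /p/ and /t/: in an unstressed syllable) → [ə].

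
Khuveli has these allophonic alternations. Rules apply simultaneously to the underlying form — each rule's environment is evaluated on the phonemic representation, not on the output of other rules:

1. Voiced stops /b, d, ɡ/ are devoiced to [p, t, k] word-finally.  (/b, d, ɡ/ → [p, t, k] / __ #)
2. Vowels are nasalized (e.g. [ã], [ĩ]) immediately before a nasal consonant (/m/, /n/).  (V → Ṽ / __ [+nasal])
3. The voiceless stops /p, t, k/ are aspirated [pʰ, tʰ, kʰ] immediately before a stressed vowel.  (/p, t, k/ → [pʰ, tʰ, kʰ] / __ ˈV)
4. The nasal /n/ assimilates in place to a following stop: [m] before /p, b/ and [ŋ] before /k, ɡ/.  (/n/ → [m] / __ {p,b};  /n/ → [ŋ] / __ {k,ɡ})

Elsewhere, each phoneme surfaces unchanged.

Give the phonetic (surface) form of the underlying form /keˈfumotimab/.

[keˈfũmotĩmap]

/k/ (word-initial): rule 3 targets it, but not immediately before a stressed vowel → unchanged [k].
/e/ (between /k/ and /f/) is in the target of rule 2 but the environment (before a nasal consonant) is not met → [e].
/f/ stays [f].
/u/ — between /f/ and /m/, before a nasal consonant — surfaces as [ũ] (rule 2).
/m/ stays [m].
/o/ (between /m/ and /t/): rule 2 targets it, but not before a nasal consonant → unchanged [o].
/t/ (between /o/ and /i/) fails the environment for rule 3, so it stays [t].
/i/ (between /t/ and /m/) occurs before a nasal consonant → [ĩ] by rule 2.
/m/ stays [m].
/a/ — between /m/ and /b/; rule 2 does not apply here → [a].
Rule 1 applies to /b/ (word-final: word-finally) → [p].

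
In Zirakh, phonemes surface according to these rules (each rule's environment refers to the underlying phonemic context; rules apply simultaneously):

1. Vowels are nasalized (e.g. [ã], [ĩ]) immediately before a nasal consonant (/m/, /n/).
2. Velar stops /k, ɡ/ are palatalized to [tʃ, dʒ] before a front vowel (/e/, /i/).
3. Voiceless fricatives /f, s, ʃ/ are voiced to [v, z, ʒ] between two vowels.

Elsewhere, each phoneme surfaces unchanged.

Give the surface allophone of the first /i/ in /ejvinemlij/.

/i/ (between /v/ and /n/) occurs before a nasal consonant → [ĩ] by rule 1.

[ĩ]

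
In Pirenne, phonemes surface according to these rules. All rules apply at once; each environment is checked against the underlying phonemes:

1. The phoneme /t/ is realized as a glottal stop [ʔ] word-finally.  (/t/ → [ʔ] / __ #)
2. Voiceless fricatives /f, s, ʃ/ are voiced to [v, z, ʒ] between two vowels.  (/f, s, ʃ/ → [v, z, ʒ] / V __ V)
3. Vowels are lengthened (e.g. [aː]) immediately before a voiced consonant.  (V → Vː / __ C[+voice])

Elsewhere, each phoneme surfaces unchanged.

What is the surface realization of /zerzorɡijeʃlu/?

[zeːrzoːrɡiːjeʃlu]

/e/ — between /z/ and /r/, before a voiced consonant — surfaces as [eː] (rule 3).
/o/ (between /z/ and /r/) occurs before a voiced consonant → [oː] by rule 3.
/i/ meets the environment for rule 3 (before a voiced consonant) → [iː].
/e/ — between /j/ and /ʃ/; rule 3 does not apply here → [e].
/ʃ/ (between /e/ and /l/) fails the environment for rule 2, so it stays [ʃ].
/u/ (word-final): rule 3 targets it, but not before a voiced consonant → unchanged [u].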